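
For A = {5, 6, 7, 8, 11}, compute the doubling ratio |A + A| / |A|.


|A| = 5.
Compute A + A by enumerating all 25 pairs.
A + A = {10, 11, 12, 13, 14, 15, 16, 17, 18, 19, 22}, so |A + A| = 11.
K = |A + A| / |A| = 11/5 (already in lowest terms) ≈ 2.2000.
Reference: AP of size 5 gives K = 9/5 ≈ 1.8000; a fully generic set of size 5 gives K ≈ 3.0000.

|A| = 5, |A + A| = 11, K = 11/5.


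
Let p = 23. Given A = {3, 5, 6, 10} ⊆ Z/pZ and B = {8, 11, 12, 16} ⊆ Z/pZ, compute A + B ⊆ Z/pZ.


Work in Z/23Z: reduce every sum a + b modulo 23.
Enumerate all 16 pairs:
a = 3: 3+8=11, 3+11=14, 3+12=15, 3+16=19
a = 5: 5+8=13, 5+11=16, 5+12=17, 5+16=21
a = 6: 6+8=14, 6+11=17, 6+12=18, 6+16=22
a = 10: 10+8=18, 10+11=21, 10+12=22, 10+16=3
Distinct residues collected: {3, 11, 13, 14, 15, 16, 17, 18, 19, 21, 22}
|A + B| = 11 (out of 23 total residues).

A + B = {3, 11, 13, 14, 15, 16, 17, 18, 19, 21, 22}


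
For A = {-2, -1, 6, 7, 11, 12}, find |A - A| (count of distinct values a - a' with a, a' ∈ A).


A - A = {a - a' : a, a' ∈ A}; |A| = 6.
Bounds: 2|A|-1 ≤ |A - A| ≤ |A|² - |A| + 1, i.e. 11 ≤ |A - A| ≤ 31.
Note: 0 ∈ A - A always (from a - a). The set is symmetric: if d ∈ A - A then -d ∈ A - A.
Enumerate nonzero differences d = a - a' with a > a' (then include -d):
Positive differences: {1, 4, 5, 6, 7, 8, 9, 12, 13, 14}
Full difference set: {0} ∪ (positive diffs) ∪ (negative diffs).
|A - A| = 1 + 2·10 = 21 (matches direct enumeration: 21).

|A - A| = 21


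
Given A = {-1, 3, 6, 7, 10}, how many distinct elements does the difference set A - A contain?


A - A = {a - a' : a, a' ∈ A}; |A| = 5.
Bounds: 2|A|-1 ≤ |A - A| ≤ |A|² - |A| + 1, i.e. 9 ≤ |A - A| ≤ 21.
Note: 0 ∈ A - A always (from a - a). The set is symmetric: if d ∈ A - A then -d ∈ A - A.
Enumerate nonzero differences d = a - a' with a > a' (then include -d):
Positive differences: {1, 3, 4, 7, 8, 11}
Full difference set: {0} ∪ (positive diffs) ∪ (negative diffs).
|A - A| = 1 + 2·6 = 13 (matches direct enumeration: 13).

|A - A| = 13


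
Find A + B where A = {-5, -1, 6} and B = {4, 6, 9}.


A + B = {a + b : a ∈ A, b ∈ B}.
Enumerate all |A|·|B| = 3·3 = 9 pairs (a, b) and collect distinct sums.
a = -5: -5+4=-1, -5+6=1, -5+9=4
a = -1: -1+4=3, -1+6=5, -1+9=8
a = 6: 6+4=10, 6+6=12, 6+9=15
Collecting distinct sums: A + B = {-1, 1, 3, 4, 5, 8, 10, 12, 15}
|A + B| = 9

A + B = {-1, 1, 3, 4, 5, 8, 10, 12, 15}


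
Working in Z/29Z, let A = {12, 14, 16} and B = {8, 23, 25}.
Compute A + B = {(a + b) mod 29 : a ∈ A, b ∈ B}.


Work in Z/29Z: reduce every sum a + b modulo 29.
Enumerate all 9 pairs:
a = 12: 12+8=20, 12+23=6, 12+25=8
a = 14: 14+8=22, 14+23=8, 14+25=10
a = 16: 16+8=24, 16+23=10, 16+25=12
Distinct residues collected: {6, 8, 10, 12, 20, 22, 24}
|A + B| = 7 (out of 29 total residues).

A + B = {6, 8, 10, 12, 20, 22, 24}


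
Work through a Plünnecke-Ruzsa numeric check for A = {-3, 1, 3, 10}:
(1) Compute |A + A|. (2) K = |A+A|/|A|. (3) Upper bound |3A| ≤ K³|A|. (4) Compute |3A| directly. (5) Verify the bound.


|A| = 4.
Step 1: Compute A + A by enumerating all 16 pairs.
A + A = {-6, -2, 0, 2, 4, 6, 7, 11, 13, 20}, so |A + A| = 10.
Step 2: Doubling constant K = |A + A|/|A| = 10/4 = 10/4 ≈ 2.5000.
Step 3: Plünnecke-Ruzsa gives |3A| ≤ K³·|A| = (2.5000)³ · 4 ≈ 62.5000.
Step 4: Compute 3A = A + A + A directly by enumerating all triples (a,b,c) ∈ A³; |3A| = 19.
Step 5: Check 19 ≤ 62.5000? Yes ✓.

K = 10/4, Plünnecke-Ruzsa bound K³|A| ≈ 62.5000, |3A| = 19, inequality holds.


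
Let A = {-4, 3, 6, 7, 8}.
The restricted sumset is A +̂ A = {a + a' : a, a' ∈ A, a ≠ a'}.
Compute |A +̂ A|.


Restricted sumset: A +̂ A = {a + a' : a ∈ A, a' ∈ A, a ≠ a'}.
Equivalently, take A + A and drop any sum 2a that is achievable ONLY as a + a for a ∈ A (i.e. sums representable only with equal summands).
Enumerate pairs (a, a') with a < a' (symmetric, so each unordered pair gives one sum; this covers all a ≠ a'):
  -4 + 3 = -1
  -4 + 6 = 2
  -4 + 7 = 3
  -4 + 8 = 4
  3 + 6 = 9
  3 + 7 = 10
  3 + 8 = 11
  6 + 7 = 13
  6 + 8 = 14
  7 + 8 = 15
Collected distinct sums: {-1, 2, 3, 4, 9, 10, 11, 13, 14, 15}
|A +̂ A| = 10
(Reference bound: |A +̂ A| ≥ 2|A| - 3 for |A| ≥ 2, with |A| = 5 giving ≥ 7.)

|A +̂ A| = 10


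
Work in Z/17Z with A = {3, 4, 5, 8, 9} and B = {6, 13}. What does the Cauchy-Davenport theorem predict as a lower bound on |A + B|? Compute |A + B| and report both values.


Cauchy-Davenport: |A + B| ≥ min(p, |A| + |B| - 1) for A, B nonempty in Z/pZ.
|A| = 5, |B| = 2, p = 17.
CD lower bound = min(17, 5 + 2 - 1) = min(17, 6) = 6.
Compute A + B mod 17 directly:
a = 3: 3+6=9, 3+13=16
a = 4: 4+6=10, 4+13=0
a = 5: 5+6=11, 5+13=1
a = 8: 8+6=14, 8+13=4
a = 9: 9+6=15, 9+13=5
A + B = {0, 1, 4, 5, 9, 10, 11, 14, 15, 16}, so |A + B| = 10.
Verify: 10 ≥ 6? Yes ✓.

CD lower bound = 6, actual |A + B| = 10.


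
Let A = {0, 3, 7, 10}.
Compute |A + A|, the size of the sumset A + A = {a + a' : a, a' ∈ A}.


A + A = {a + a' : a, a' ∈ A}; |A| = 4.
General bounds: 2|A| - 1 ≤ |A + A| ≤ |A|(|A|+1)/2, i.e. 7 ≤ |A + A| ≤ 10.
Lower bound 2|A|-1 is attained iff A is an arithmetic progression.
Enumerate sums a + a' for a ≤ a' (symmetric, so this suffices):
a = 0: 0+0=0, 0+3=3, 0+7=7, 0+10=10
a = 3: 3+3=6, 3+7=10, 3+10=13
a = 7: 7+7=14, 7+10=17
a = 10: 10+10=20
Distinct sums: {0, 3, 6, 7, 10, 13, 14, 17, 20}
|A + A| = 9

|A + A| = 9


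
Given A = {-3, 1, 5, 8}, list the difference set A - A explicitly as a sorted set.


A - A = {a - a' : a, a' ∈ A}.
Compute a - a' for each ordered pair (a, a'):
a = -3: -3--3=0, -3-1=-4, -3-5=-8, -3-8=-11
a = 1: 1--3=4, 1-1=0, 1-5=-4, 1-8=-7
a = 5: 5--3=8, 5-1=4, 5-5=0, 5-8=-3
a = 8: 8--3=11, 8-1=7, 8-5=3, 8-8=0
Collecting distinct values (and noting 0 appears from a-a):
A - A = {-11, -8, -7, -4, -3, 0, 3, 4, 7, 8, 11}
|A - A| = 11

A - A = {-11, -8, -7, -4, -3, 0, 3, 4, 7, 8, 11}


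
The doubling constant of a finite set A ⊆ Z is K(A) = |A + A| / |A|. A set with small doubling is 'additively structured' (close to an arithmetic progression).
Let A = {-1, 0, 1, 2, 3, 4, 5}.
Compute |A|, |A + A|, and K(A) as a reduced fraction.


|A| = 7.
Compute A + A by enumerating all 49 pairs.
A + A = {-2, -1, 0, 1, 2, 3, 4, 5, 6, 7, 8, 9, 10}, so |A + A| = 13.
K = |A + A| / |A| = 13/7 (already in lowest terms) ≈ 1.8571.
Reference: AP of size 7 gives K = 13/7 ≈ 1.8571; a fully generic set of size 7 gives K ≈ 4.0000.

|A| = 7, |A + A| = 13, K = 13/7.


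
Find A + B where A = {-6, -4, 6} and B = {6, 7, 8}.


A + B = {a + b : a ∈ A, b ∈ B}.
Enumerate all |A|·|B| = 3·3 = 9 pairs (a, b) and collect distinct sums.
a = -6: -6+6=0, -6+7=1, -6+8=2
a = -4: -4+6=2, -4+7=3, -4+8=4
a = 6: 6+6=12, 6+7=13, 6+8=14
Collecting distinct sums: A + B = {0, 1, 2, 3, 4, 12, 13, 14}
|A + B| = 8

A + B = {0, 1, 2, 3, 4, 12, 13, 14}


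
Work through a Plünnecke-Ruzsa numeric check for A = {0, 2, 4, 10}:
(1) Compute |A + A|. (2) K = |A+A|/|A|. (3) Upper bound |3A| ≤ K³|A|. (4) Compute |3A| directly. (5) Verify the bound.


|A| = 4.
Step 1: Compute A + A by enumerating all 16 pairs.
A + A = {0, 2, 4, 6, 8, 10, 12, 14, 20}, so |A + A| = 9.
Step 2: Doubling constant K = |A + A|/|A| = 9/4 = 9/4 ≈ 2.2500.
Step 3: Plünnecke-Ruzsa gives |3A| ≤ K³·|A| = (2.2500)³ · 4 ≈ 45.5625.
Step 4: Compute 3A = A + A + A directly by enumerating all triples (a,b,c) ∈ A³; |3A| = 14.
Step 5: Check 14 ≤ 45.5625? Yes ✓.

K = 9/4, Plünnecke-Ruzsa bound K³|A| ≈ 45.5625, |3A| = 14, inequality holds.


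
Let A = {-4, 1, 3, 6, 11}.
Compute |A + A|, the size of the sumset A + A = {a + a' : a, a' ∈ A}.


A + A = {a + a' : a, a' ∈ A}; |A| = 5.
General bounds: 2|A| - 1 ≤ |A + A| ≤ |A|(|A|+1)/2, i.e. 9 ≤ |A + A| ≤ 15.
Lower bound 2|A|-1 is attained iff A is an arithmetic progression.
Enumerate sums a + a' for a ≤ a' (symmetric, so this suffices):
a = -4: -4+-4=-8, -4+1=-3, -4+3=-1, -4+6=2, -4+11=7
a = 1: 1+1=2, 1+3=4, 1+6=7, 1+11=12
a = 3: 3+3=6, 3+6=9, 3+11=14
a = 6: 6+6=12, 6+11=17
a = 11: 11+11=22
Distinct sums: {-8, -3, -1, 2, 4, 6, 7, 9, 12, 14, 17, 22}
|A + A| = 12

|A + A| = 12


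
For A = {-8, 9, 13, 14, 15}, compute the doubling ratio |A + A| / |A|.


|A| = 5.
Compute A + A by enumerating all 25 pairs.
A + A = {-16, 1, 5, 6, 7, 18, 22, 23, 24, 26, 27, 28, 29, 30}, so |A + A| = 14.
K = |A + A| / |A| = 14/5 (already in lowest terms) ≈ 2.8000.
Reference: AP of size 5 gives K = 9/5 ≈ 1.8000; a fully generic set of size 5 gives K ≈ 3.0000.

|A| = 5, |A + A| = 14, K = 14/5.


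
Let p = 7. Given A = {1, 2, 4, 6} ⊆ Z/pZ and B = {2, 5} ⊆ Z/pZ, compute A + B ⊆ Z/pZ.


Work in Z/7Z: reduce every sum a + b modulo 7.
Enumerate all 8 pairs:
a = 1: 1+2=3, 1+5=6
a = 2: 2+2=4, 2+5=0
a = 4: 4+2=6, 4+5=2
a = 6: 6+2=1, 6+5=4
Distinct residues collected: {0, 1, 2, 3, 4, 6}
|A + B| = 6 (out of 7 total residues).

A + B = {0, 1, 2, 3, 4, 6}


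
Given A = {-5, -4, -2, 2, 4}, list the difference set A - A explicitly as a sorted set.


A - A = {a - a' : a, a' ∈ A}.
Compute a - a' for each ordered pair (a, a'):
a = -5: -5--5=0, -5--4=-1, -5--2=-3, -5-2=-7, -5-4=-9
a = -4: -4--5=1, -4--4=0, -4--2=-2, -4-2=-6, -4-4=-8
a = -2: -2--5=3, -2--4=2, -2--2=0, -2-2=-4, -2-4=-6
a = 2: 2--5=7, 2--4=6, 2--2=4, 2-2=0, 2-4=-2
a = 4: 4--5=9, 4--4=8, 4--2=6, 4-2=2, 4-4=0
Collecting distinct values (and noting 0 appears from a-a):
A - A = {-9, -8, -7, -6, -4, -3, -2, -1, 0, 1, 2, 3, 4, 6, 7, 8, 9}
|A - A| = 17

A - A = {-9, -8, -7, -6, -4, -3, -2, -1, 0, 1, 2, 3, 4, 6, 7, 8, 9}


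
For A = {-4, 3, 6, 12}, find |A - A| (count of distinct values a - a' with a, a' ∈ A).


A - A = {a - a' : a, a' ∈ A}; |A| = 4.
Bounds: 2|A|-1 ≤ |A - A| ≤ |A|² - |A| + 1, i.e. 7 ≤ |A - A| ≤ 13.
Note: 0 ∈ A - A always (from a - a). The set is symmetric: if d ∈ A - A then -d ∈ A - A.
Enumerate nonzero differences d = a - a' with a > a' (then include -d):
Positive differences: {3, 6, 7, 9, 10, 16}
Full difference set: {0} ∪ (positive diffs) ∪ (negative diffs).
|A - A| = 1 + 2·6 = 13 (matches direct enumeration: 13).

|A - A| = 13


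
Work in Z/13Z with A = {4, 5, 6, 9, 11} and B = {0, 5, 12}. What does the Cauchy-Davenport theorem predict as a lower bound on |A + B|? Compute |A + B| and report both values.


Cauchy-Davenport: |A + B| ≥ min(p, |A| + |B| - 1) for A, B nonempty in Z/pZ.
|A| = 5, |B| = 3, p = 13.
CD lower bound = min(13, 5 + 3 - 1) = min(13, 7) = 7.
Compute A + B mod 13 directly:
a = 4: 4+0=4, 4+5=9, 4+12=3
a = 5: 5+0=5, 5+5=10, 5+12=4
a = 6: 6+0=6, 6+5=11, 6+12=5
a = 9: 9+0=9, 9+5=1, 9+12=8
a = 11: 11+0=11, 11+5=3, 11+12=10
A + B = {1, 3, 4, 5, 6, 8, 9, 10, 11}, so |A + B| = 9.
Verify: 9 ≥ 7? Yes ✓.

CD lower bound = 7, actual |A + B| = 9.


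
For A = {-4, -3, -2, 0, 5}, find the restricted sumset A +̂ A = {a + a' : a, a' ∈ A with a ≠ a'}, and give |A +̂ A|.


Restricted sumset: A +̂ A = {a + a' : a ∈ A, a' ∈ A, a ≠ a'}.
Equivalently, take A + A and drop any sum 2a that is achievable ONLY as a + a for a ∈ A (i.e. sums representable only with equal summands).
Enumerate pairs (a, a') with a < a' (symmetric, so each unordered pair gives one sum; this covers all a ≠ a'):
  -4 + -3 = -7
  -4 + -2 = -6
  -4 + 0 = -4
  -4 + 5 = 1
  -3 + -2 = -5
  -3 + 0 = -3
  -3 + 5 = 2
  -2 + 0 = -2
  -2 + 5 = 3
  0 + 5 = 5
Collected distinct sums: {-7, -6, -5, -4, -3, -2, 1, 2, 3, 5}
|A +̂ A| = 10
(Reference bound: |A +̂ A| ≥ 2|A| - 3 for |A| ≥ 2, with |A| = 5 giving ≥ 7.)

|A +̂ A| = 10


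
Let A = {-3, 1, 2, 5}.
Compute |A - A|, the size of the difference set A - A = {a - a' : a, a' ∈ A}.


A - A = {a - a' : a, a' ∈ A}; |A| = 4.
Bounds: 2|A|-1 ≤ |A - A| ≤ |A|² - |A| + 1, i.e. 7 ≤ |A - A| ≤ 13.
Note: 0 ∈ A - A always (from a - a). The set is symmetric: if d ∈ A - A then -d ∈ A - A.
Enumerate nonzero differences d = a - a' with a > a' (then include -d):
Positive differences: {1, 3, 4, 5, 8}
Full difference set: {0} ∪ (positive diffs) ∪ (negative diffs).
|A - A| = 1 + 2·5 = 11 (matches direct enumeration: 11).

|A - A| = 11


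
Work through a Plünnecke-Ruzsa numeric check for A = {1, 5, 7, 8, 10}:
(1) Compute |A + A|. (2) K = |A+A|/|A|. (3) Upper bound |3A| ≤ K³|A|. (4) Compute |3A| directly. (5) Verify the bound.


|A| = 5.
Step 1: Compute A + A by enumerating all 25 pairs.
A + A = {2, 6, 8, 9, 10, 11, 12, 13, 14, 15, 16, 17, 18, 20}, so |A + A| = 14.
Step 2: Doubling constant K = |A + A|/|A| = 14/5 = 14/5 ≈ 2.8000.
Step 3: Plünnecke-Ruzsa gives |3A| ≤ K³·|A| = (2.8000)³ · 5 ≈ 109.7600.
Step 4: Compute 3A = A + A + A directly by enumerating all triples (a,b,c) ∈ A³; |3A| = 23.
Step 5: Check 23 ≤ 109.7600? Yes ✓.

K = 14/5, Plünnecke-Ruzsa bound K³|A| ≈ 109.7600, |3A| = 23, inequality holds.


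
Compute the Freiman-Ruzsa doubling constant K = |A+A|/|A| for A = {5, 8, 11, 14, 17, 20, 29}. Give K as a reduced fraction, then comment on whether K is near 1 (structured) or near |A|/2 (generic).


|A| = 7.
Compute A + A by enumerating all 49 pairs.
A + A = {10, 13, 16, 19, 22, 25, 28, 31, 34, 37, 40, 43, 46, 49, 58}, so |A + A| = 15.
K = |A + A| / |A| = 15/7 (already in lowest terms) ≈ 2.1429.
Reference: AP of size 7 gives K = 13/7 ≈ 1.8571; a fully generic set of size 7 gives K ≈ 4.0000.

|A| = 7, |A + A| = 15, K = 15/7.


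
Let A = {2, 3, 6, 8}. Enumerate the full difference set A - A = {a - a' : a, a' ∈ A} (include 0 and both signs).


A - A = {a - a' : a, a' ∈ A}.
Compute a - a' for each ordered pair (a, a'):
a = 2: 2-2=0, 2-3=-1, 2-6=-4, 2-8=-6
a = 3: 3-2=1, 3-3=0, 3-6=-3, 3-8=-5
a = 6: 6-2=4, 6-3=3, 6-6=0, 6-8=-2
a = 8: 8-2=6, 8-3=5, 8-6=2, 8-8=0
Collecting distinct values (and noting 0 appears from a-a):
A - A = {-6, -5, -4, -3, -2, -1, 0, 1, 2, 3, 4, 5, 6}
|A - A| = 13

A - A = {-6, -5, -4, -3, -2, -1, 0, 1, 2, 3, 4, 5, 6}


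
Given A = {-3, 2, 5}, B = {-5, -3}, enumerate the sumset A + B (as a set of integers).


A + B = {a + b : a ∈ A, b ∈ B}.
Enumerate all |A|·|B| = 3·2 = 6 pairs (a, b) and collect distinct sums.
a = -3: -3+-5=-8, -3+-3=-6
a = 2: 2+-5=-3, 2+-3=-1
a = 5: 5+-5=0, 5+-3=2
Collecting distinct sums: A + B = {-8, -6, -3, -1, 0, 2}
|A + B| = 6

A + B = {-8, -6, -3, -1, 0, 2}


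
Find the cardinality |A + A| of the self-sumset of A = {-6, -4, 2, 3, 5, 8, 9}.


A + A = {a + a' : a, a' ∈ A}; |A| = 7.
General bounds: 2|A| - 1 ≤ |A + A| ≤ |A|(|A|+1)/2, i.e. 13 ≤ |A + A| ≤ 28.
Lower bound 2|A|-1 is attained iff A is an arithmetic progression.
Enumerate sums a + a' for a ≤ a' (symmetric, so this suffices):
a = -6: -6+-6=-12, -6+-4=-10, -6+2=-4, -6+3=-3, -6+5=-1, -6+8=2, -6+9=3
a = -4: -4+-4=-8, -4+2=-2, -4+3=-1, -4+5=1, -4+8=4, -4+9=5
a = 2: 2+2=4, 2+3=5, 2+5=7, 2+8=10, 2+9=11
a = 3: 3+3=6, 3+5=8, 3+8=11, 3+9=12
a = 5: 5+5=10, 5+8=13, 5+9=14
a = 8: 8+8=16, 8+9=17
a = 9: 9+9=18
Distinct sums: {-12, -10, -8, -4, -3, -2, -1, 1, 2, 3, 4, 5, 6, 7, 8, 10, 11, 12, 13, 14, 16, 17, 18}
|A + A| = 23

|A + A| = 23


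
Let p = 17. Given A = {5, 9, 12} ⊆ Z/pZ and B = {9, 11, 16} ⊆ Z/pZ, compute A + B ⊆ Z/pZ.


Work in Z/17Z: reduce every sum a + b modulo 17.
Enumerate all 9 pairs:
a = 5: 5+9=14, 5+11=16, 5+16=4
a = 9: 9+9=1, 9+11=3, 9+16=8
a = 12: 12+9=4, 12+11=6, 12+16=11
Distinct residues collected: {1, 3, 4, 6, 8, 11, 14, 16}
|A + B| = 8 (out of 17 total residues).

A + B = {1, 3, 4, 6, 8, 11, 14, 16}


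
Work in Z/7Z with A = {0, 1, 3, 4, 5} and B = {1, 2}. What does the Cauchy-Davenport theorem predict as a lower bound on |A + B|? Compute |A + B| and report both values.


Cauchy-Davenport: |A + B| ≥ min(p, |A| + |B| - 1) for A, B nonempty in Z/pZ.
|A| = 5, |B| = 2, p = 7.
CD lower bound = min(7, 5 + 2 - 1) = min(7, 6) = 6.
Compute A + B mod 7 directly:
a = 0: 0+1=1, 0+2=2
a = 1: 1+1=2, 1+2=3
a = 3: 3+1=4, 3+2=5
a = 4: 4+1=5, 4+2=6
a = 5: 5+1=6, 5+2=0
A + B = {0, 1, 2, 3, 4, 5, 6}, so |A + B| = 7.
Verify: 7 ≥ 6? Yes ✓.

CD lower bound = 6, actual |A + B| = 7.


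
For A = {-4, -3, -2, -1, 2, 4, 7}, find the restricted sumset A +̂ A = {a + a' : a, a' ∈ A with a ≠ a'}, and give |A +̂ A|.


Restricted sumset: A +̂ A = {a + a' : a ∈ A, a' ∈ A, a ≠ a'}.
Equivalently, take A + A and drop any sum 2a that is achievable ONLY as a + a for a ∈ A (i.e. sums representable only with equal summands).
Enumerate pairs (a, a') with a < a' (symmetric, so each unordered pair gives one sum; this covers all a ≠ a'):
  -4 + -3 = -7
  -4 + -2 = -6
  -4 + -1 = -5
  -4 + 2 = -2
  -4 + 4 = 0
  -4 + 7 = 3
  -3 + -2 = -5
  -3 + -1 = -4
  -3 + 2 = -1
  -3 + 4 = 1
  -3 + 7 = 4
  -2 + -1 = -3
  -2 + 2 = 0
  -2 + 4 = 2
  -2 + 7 = 5
  -1 + 2 = 1
  -1 + 4 = 3
  -1 + 7 = 6
  2 + 4 = 6
  2 + 7 = 9
  4 + 7 = 11
Collected distinct sums: {-7, -6, -5, -4, -3, -2, -1, 0, 1, 2, 3, 4, 5, 6, 9, 11}
|A +̂ A| = 16
(Reference bound: |A +̂ A| ≥ 2|A| - 3 for |A| ≥ 2, with |A| = 7 giving ≥ 11.)

|A +̂ A| = 16


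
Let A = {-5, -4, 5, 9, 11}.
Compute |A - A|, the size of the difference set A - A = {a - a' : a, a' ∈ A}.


A - A = {a - a' : a, a' ∈ A}; |A| = 5.
Bounds: 2|A|-1 ≤ |A - A| ≤ |A|² - |A| + 1, i.e. 9 ≤ |A - A| ≤ 21.
Note: 0 ∈ A - A always (from a - a). The set is symmetric: if d ∈ A - A then -d ∈ A - A.
Enumerate nonzero differences d = a - a' with a > a' (then include -d):
Positive differences: {1, 2, 4, 6, 9, 10, 13, 14, 15, 16}
Full difference set: {0} ∪ (positive diffs) ∪ (negative diffs).
|A - A| = 1 + 2·10 = 21 (matches direct enumeration: 21).

|A - A| = 21


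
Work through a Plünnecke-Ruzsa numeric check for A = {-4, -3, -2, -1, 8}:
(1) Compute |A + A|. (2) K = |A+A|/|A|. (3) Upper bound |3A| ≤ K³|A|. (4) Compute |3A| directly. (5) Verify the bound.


|A| = 5.
Step 1: Compute A + A by enumerating all 25 pairs.
A + A = {-8, -7, -6, -5, -4, -3, -2, 4, 5, 6, 7, 16}, so |A + A| = 12.
Step 2: Doubling constant K = |A + A|/|A| = 12/5 = 12/5 ≈ 2.4000.
Step 3: Plünnecke-Ruzsa gives |3A| ≤ K³·|A| = (2.4000)³ · 5 ≈ 69.1200.
Step 4: Compute 3A = A + A + A directly by enumerating all triples (a,b,c) ∈ A³; |3A| = 22.
Step 5: Check 22 ≤ 69.1200? Yes ✓.

K = 12/5, Plünnecke-Ruzsa bound K³|A| ≈ 69.1200, |3A| = 22, inequality holds.


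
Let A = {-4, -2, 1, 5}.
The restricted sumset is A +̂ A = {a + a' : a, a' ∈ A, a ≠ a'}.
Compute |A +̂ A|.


Restricted sumset: A +̂ A = {a + a' : a ∈ A, a' ∈ A, a ≠ a'}.
Equivalently, take A + A and drop any sum 2a that is achievable ONLY as a + a for a ∈ A (i.e. sums representable only with equal summands).
Enumerate pairs (a, a') with a < a' (symmetric, so each unordered pair gives one sum; this covers all a ≠ a'):
  -4 + -2 = -6
  -4 + 1 = -3
  -4 + 5 = 1
  -2 + 1 = -1
  -2 + 5 = 3
  1 + 5 = 6
Collected distinct sums: {-6, -3, -1, 1, 3, 6}
|A +̂ A| = 6
(Reference bound: |A +̂ A| ≥ 2|A| - 3 for |A| ≥ 2, with |A| = 4 giving ≥ 5.)

|A +̂ A| = 6


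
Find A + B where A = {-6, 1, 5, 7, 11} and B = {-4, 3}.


A + B = {a + b : a ∈ A, b ∈ B}.
Enumerate all |A|·|B| = 5·2 = 10 pairs (a, b) and collect distinct sums.
a = -6: -6+-4=-10, -6+3=-3
a = 1: 1+-4=-3, 1+3=4
a = 5: 5+-4=1, 5+3=8
a = 7: 7+-4=3, 7+3=10
a = 11: 11+-4=7, 11+3=14
Collecting distinct sums: A + B = {-10, -3, 1, 3, 4, 7, 8, 10, 14}
|A + B| = 9

A + B = {-10, -3, 1, 3, 4, 7, 8, 10, 14}


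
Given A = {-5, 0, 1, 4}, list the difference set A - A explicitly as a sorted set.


A - A = {a - a' : a, a' ∈ A}.
Compute a - a' for each ordered pair (a, a'):
a = -5: -5--5=0, -5-0=-5, -5-1=-6, -5-4=-9
a = 0: 0--5=5, 0-0=0, 0-1=-1, 0-4=-4
a = 1: 1--5=6, 1-0=1, 1-1=0, 1-4=-3
a = 4: 4--5=9, 4-0=4, 4-1=3, 4-4=0
Collecting distinct values (and noting 0 appears from a-a):
A - A = {-9, -6, -5, -4, -3, -1, 0, 1, 3, 4, 5, 6, 9}
|A - A| = 13

A - A = {-9, -6, -5, -4, -3, -1, 0, 1, 3, 4, 5, 6, 9}


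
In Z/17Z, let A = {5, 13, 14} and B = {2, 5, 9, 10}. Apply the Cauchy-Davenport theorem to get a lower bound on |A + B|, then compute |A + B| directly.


Cauchy-Davenport: |A + B| ≥ min(p, |A| + |B| - 1) for A, B nonempty in Z/pZ.
|A| = 3, |B| = 4, p = 17.
CD lower bound = min(17, 3 + 4 - 1) = min(17, 6) = 6.
Compute A + B mod 17 directly:
a = 5: 5+2=7, 5+5=10, 5+9=14, 5+10=15
a = 13: 13+2=15, 13+5=1, 13+9=5, 13+10=6
a = 14: 14+2=16, 14+5=2, 14+9=6, 14+10=7
A + B = {1, 2, 5, 6, 7, 10, 14, 15, 16}, so |A + B| = 9.
Verify: 9 ≥ 6? Yes ✓.

CD lower bound = 6, actual |A + B| = 9.


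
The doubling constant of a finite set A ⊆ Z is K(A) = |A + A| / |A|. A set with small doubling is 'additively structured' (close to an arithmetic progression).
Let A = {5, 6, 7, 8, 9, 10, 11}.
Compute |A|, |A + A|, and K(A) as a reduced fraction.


|A| = 7.
Compute A + A by enumerating all 49 pairs.
A + A = {10, 11, 12, 13, 14, 15, 16, 17, 18, 19, 20, 21, 22}, so |A + A| = 13.
K = |A + A| / |A| = 13/7 (already in lowest terms) ≈ 1.8571.
Reference: AP of size 7 gives K = 13/7 ≈ 1.8571; a fully generic set of size 7 gives K ≈ 4.0000.

|A| = 7, |A + A| = 13, K = 13/7.


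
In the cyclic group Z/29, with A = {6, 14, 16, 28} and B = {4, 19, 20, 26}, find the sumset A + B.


Work in Z/29Z: reduce every sum a + b modulo 29.
Enumerate all 16 pairs:
a = 6: 6+4=10, 6+19=25, 6+20=26, 6+26=3
a = 14: 14+4=18, 14+19=4, 14+20=5, 14+26=11
a = 16: 16+4=20, 16+19=6, 16+20=7, 16+26=13
a = 28: 28+4=3, 28+19=18, 28+20=19, 28+26=25
Distinct residues collected: {3, 4, 5, 6, 7, 10, 11, 13, 18, 19, 20, 25, 26}
|A + B| = 13 (out of 29 total residues).

A + B = {3, 4, 5, 6, 7, 10, 11, 13, 18, 19, 20, 25, 26}


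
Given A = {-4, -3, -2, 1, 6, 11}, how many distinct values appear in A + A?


A + A = {a + a' : a, a' ∈ A}; |A| = 6.
General bounds: 2|A| - 1 ≤ |A + A| ≤ |A|(|A|+1)/2, i.e. 11 ≤ |A + A| ≤ 21.
Lower bound 2|A|-1 is attained iff A is an arithmetic progression.
Enumerate sums a + a' for a ≤ a' (symmetric, so this suffices):
a = -4: -4+-4=-8, -4+-3=-7, -4+-2=-6, -4+1=-3, -4+6=2, -4+11=7
a = -3: -3+-3=-6, -3+-2=-5, -3+1=-2, -3+6=3, -3+11=8
a = -2: -2+-2=-4, -2+1=-1, -2+6=4, -2+11=9
a = 1: 1+1=2, 1+6=7, 1+11=12
a = 6: 6+6=12, 6+11=17
a = 11: 11+11=22
Distinct sums: {-8, -7, -6, -5, -4, -3, -2, -1, 2, 3, 4, 7, 8, 9, 12, 17, 22}
|A + A| = 17

|A + A| = 17


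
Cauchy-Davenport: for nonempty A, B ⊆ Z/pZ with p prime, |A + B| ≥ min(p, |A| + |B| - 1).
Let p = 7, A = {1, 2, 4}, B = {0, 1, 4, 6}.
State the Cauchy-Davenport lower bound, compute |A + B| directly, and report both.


Cauchy-Davenport: |A + B| ≥ min(p, |A| + |B| - 1) for A, B nonempty in Z/pZ.
|A| = 3, |B| = 4, p = 7.
CD lower bound = min(7, 3 + 4 - 1) = min(7, 6) = 6.
Compute A + B mod 7 directly:
a = 1: 1+0=1, 1+1=2, 1+4=5, 1+6=0
a = 2: 2+0=2, 2+1=3, 2+4=6, 2+6=1
a = 4: 4+0=4, 4+1=5, 4+4=1, 4+6=3
A + B = {0, 1, 2, 3, 4, 5, 6}, so |A + B| = 7.
Verify: 7 ≥ 6? Yes ✓.

CD lower bound = 6, actual |A + B| = 7.


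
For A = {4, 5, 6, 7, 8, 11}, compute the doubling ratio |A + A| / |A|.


|A| = 6.
Compute A + A by enumerating all 36 pairs.
A + A = {8, 9, 10, 11, 12, 13, 14, 15, 16, 17, 18, 19, 22}, so |A + A| = 13.
K = |A + A| / |A| = 13/6 (already in lowest terms) ≈ 2.1667.
Reference: AP of size 6 gives K = 11/6 ≈ 1.8333; a fully generic set of size 6 gives K ≈ 3.5000.

|A| = 6, |A + A| = 13, K = 13/6.


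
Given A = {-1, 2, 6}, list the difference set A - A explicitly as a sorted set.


A - A = {a - a' : a, a' ∈ A}.
Compute a - a' for each ordered pair (a, a'):
a = -1: -1--1=0, -1-2=-3, -1-6=-7
a = 2: 2--1=3, 2-2=0, 2-6=-4
a = 6: 6--1=7, 6-2=4, 6-6=0
Collecting distinct values (and noting 0 appears from a-a):
A - A = {-7, -4, -3, 0, 3, 4, 7}
|A - A| = 7

A - A = {-7, -4, -3, 0, 3, 4, 7}


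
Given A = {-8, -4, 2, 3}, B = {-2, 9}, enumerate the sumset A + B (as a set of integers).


A + B = {a + b : a ∈ A, b ∈ B}.
Enumerate all |A|·|B| = 4·2 = 8 pairs (a, b) and collect distinct sums.
a = -8: -8+-2=-10, -8+9=1
a = -4: -4+-2=-6, -4+9=5
a = 2: 2+-2=0, 2+9=11
a = 3: 3+-2=1, 3+9=12
Collecting distinct sums: A + B = {-10, -6, 0, 1, 5, 11, 12}
|A + B| = 7

A + B = {-10, -6, 0, 1, 5, 11, 12}


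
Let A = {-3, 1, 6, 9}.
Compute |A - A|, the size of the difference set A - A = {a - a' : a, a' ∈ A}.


A - A = {a - a' : a, a' ∈ A}; |A| = 4.
Bounds: 2|A|-1 ≤ |A - A| ≤ |A|² - |A| + 1, i.e. 7 ≤ |A - A| ≤ 13.
Note: 0 ∈ A - A always (from a - a). The set is symmetric: if d ∈ A - A then -d ∈ A - A.
Enumerate nonzero differences d = a - a' with a > a' (then include -d):
Positive differences: {3, 4, 5, 8, 9, 12}
Full difference set: {0} ∪ (positive diffs) ∪ (negative diffs).
|A - A| = 1 + 2·6 = 13 (matches direct enumeration: 13).

|A - A| = 13


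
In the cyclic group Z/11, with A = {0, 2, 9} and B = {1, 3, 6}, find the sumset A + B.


Work in Z/11Z: reduce every sum a + b modulo 11.
Enumerate all 9 pairs:
a = 0: 0+1=1, 0+3=3, 0+6=6
a = 2: 2+1=3, 2+3=5, 2+6=8
a = 9: 9+1=10, 9+3=1, 9+6=4
Distinct residues collected: {1, 3, 4, 5, 6, 8, 10}
|A + B| = 7 (out of 11 total residues).

A + B = {1, 3, 4, 5, 6, 8, 10}


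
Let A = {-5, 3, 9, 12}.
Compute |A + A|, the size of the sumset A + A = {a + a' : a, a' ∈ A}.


A + A = {a + a' : a, a' ∈ A}; |A| = 4.
General bounds: 2|A| - 1 ≤ |A + A| ≤ |A|(|A|+1)/2, i.e. 7 ≤ |A + A| ≤ 10.
Lower bound 2|A|-1 is attained iff A is an arithmetic progression.
Enumerate sums a + a' for a ≤ a' (symmetric, so this suffices):
a = -5: -5+-5=-10, -5+3=-2, -5+9=4, -5+12=7
a = 3: 3+3=6, 3+9=12, 3+12=15
a = 9: 9+9=18, 9+12=21
a = 12: 12+12=24
Distinct sums: {-10, -2, 4, 6, 7, 12, 15, 18, 21, 24}
|A + A| = 10

|A + A| = 10


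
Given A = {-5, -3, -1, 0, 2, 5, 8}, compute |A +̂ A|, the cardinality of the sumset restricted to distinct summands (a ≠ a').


Restricted sumset: A +̂ A = {a + a' : a ∈ A, a' ∈ A, a ≠ a'}.
Equivalently, take A + A and drop any sum 2a that is achievable ONLY as a + a for a ∈ A (i.e. sums representable only with equal summands).
Enumerate pairs (a, a') with a < a' (symmetric, so each unordered pair gives one sum; this covers all a ≠ a'):
  -5 + -3 = -8
  -5 + -1 = -6
  -5 + 0 = -5
  -5 + 2 = -3
  -5 + 5 = 0
  -5 + 8 = 3
  -3 + -1 = -4
  -3 + 0 = -3
  -3 + 2 = -1
  -3 + 5 = 2
  -3 + 8 = 5
  -1 + 0 = -1
  -1 + 2 = 1
  -1 + 5 = 4
  -1 + 8 = 7
  0 + 2 = 2
  0 + 5 = 5
  0 + 8 = 8
  2 + 5 = 7
  2 + 8 = 10
  5 + 8 = 13
Collected distinct sums: {-8, -6, -5, -4, -3, -1, 0, 1, 2, 3, 4, 5, 7, 8, 10, 13}
|A +̂ A| = 16
(Reference bound: |A +̂ A| ≥ 2|A| - 3 for |A| ≥ 2, with |A| = 7 giving ≥ 11.)

|A +̂ A| = 16


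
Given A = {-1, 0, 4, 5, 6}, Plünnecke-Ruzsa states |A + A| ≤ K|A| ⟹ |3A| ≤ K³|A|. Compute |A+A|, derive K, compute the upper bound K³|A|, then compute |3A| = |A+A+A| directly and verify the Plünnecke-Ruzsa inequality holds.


|A| = 5.
Step 1: Compute A + A by enumerating all 25 pairs.
A + A = {-2, -1, 0, 3, 4, 5, 6, 8, 9, 10, 11, 12}, so |A + A| = 12.
Step 2: Doubling constant K = |A + A|/|A| = 12/5 = 12/5 ≈ 2.4000.
Step 3: Plünnecke-Ruzsa gives |3A| ≤ K³·|A| = (2.4000)³ · 5 ≈ 69.1200.
Step 4: Compute 3A = A + A + A directly by enumerating all triples (a,b,c) ∈ A³; |3A| = 21.
Step 5: Check 21 ≤ 69.1200? Yes ✓.

K = 12/5, Plünnecke-Ruzsa bound K³|A| ≈ 69.1200, |3A| = 21, inequality holds.


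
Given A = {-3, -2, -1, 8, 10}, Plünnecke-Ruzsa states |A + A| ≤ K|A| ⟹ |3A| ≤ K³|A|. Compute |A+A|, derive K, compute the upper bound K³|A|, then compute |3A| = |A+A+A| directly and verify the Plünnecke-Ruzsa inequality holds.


|A| = 5.
Step 1: Compute A + A by enumerating all 25 pairs.
A + A = {-6, -5, -4, -3, -2, 5, 6, 7, 8, 9, 16, 18, 20}, so |A + A| = 13.
Step 2: Doubling constant K = |A + A|/|A| = 13/5 = 13/5 ≈ 2.6000.
Step 3: Plünnecke-Ruzsa gives |3A| ≤ K³·|A| = (2.6000)³ · 5 ≈ 87.8800.
Step 4: Compute 3A = A + A + A directly by enumerating all triples (a,b,c) ∈ A³; |3A| = 25.
Step 5: Check 25 ≤ 87.8800? Yes ✓.

K = 13/5, Plünnecke-Ruzsa bound K³|A| ≈ 87.8800, |3A| = 25, inequality holds.


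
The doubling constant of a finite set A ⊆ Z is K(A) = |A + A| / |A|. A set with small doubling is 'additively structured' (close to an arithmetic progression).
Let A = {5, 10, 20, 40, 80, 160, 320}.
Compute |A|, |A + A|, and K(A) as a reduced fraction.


|A| = 7.
Compute A + A by enumerating all 49 pairs.
A + A = {10, 15, 20, 25, 30, 40, 45, 50, 60, 80, 85, 90, 100, 120, 160, 165, 170, 180, 200, 240, 320, 325, 330, 340, 360, 400, 480, 640}, so |A + A| = 28.
K = |A + A| / |A| = 28/7 = 4/1 ≈ 4.0000.
Reference: AP of size 7 gives K = 13/7 ≈ 1.8571; a fully generic set of size 7 gives K ≈ 4.0000.

|A| = 7, |A + A| = 28, K = 28/7 = 4/1.


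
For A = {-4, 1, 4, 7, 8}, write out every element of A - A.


A - A = {a - a' : a, a' ∈ A}.
Compute a - a' for each ordered pair (a, a'):
a = -4: -4--4=0, -4-1=-5, -4-4=-8, -4-7=-11, -4-8=-12
a = 1: 1--4=5, 1-1=0, 1-4=-3, 1-7=-6, 1-8=-7
a = 4: 4--4=8, 4-1=3, 4-4=0, 4-7=-3, 4-8=-4
a = 7: 7--4=11, 7-1=6, 7-4=3, 7-7=0, 7-8=-1
a = 8: 8--4=12, 8-1=7, 8-4=4, 8-7=1, 8-8=0
Collecting distinct values (and noting 0 appears from a-a):
A - A = {-12, -11, -8, -7, -6, -5, -4, -3, -1, 0, 1, 3, 4, 5, 6, 7, 8, 11, 12}
|A - A| = 19

A - A = {-12, -11, -8, -7, -6, -5, -4, -3, -1, 0, 1, 3, 4, 5, 6, 7, 8, 11, 12}


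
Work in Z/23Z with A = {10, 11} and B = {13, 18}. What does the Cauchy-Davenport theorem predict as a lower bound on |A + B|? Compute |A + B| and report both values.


Cauchy-Davenport: |A + B| ≥ min(p, |A| + |B| - 1) for A, B nonempty in Z/pZ.
|A| = 2, |B| = 2, p = 23.
CD lower bound = min(23, 2 + 2 - 1) = min(23, 3) = 3.
Compute A + B mod 23 directly:
a = 10: 10+13=0, 10+18=5
a = 11: 11+13=1, 11+18=6
A + B = {0, 1, 5, 6}, so |A + B| = 4.
Verify: 4 ≥ 3? Yes ✓.

CD lower bound = 3, actual |A + B| = 4.


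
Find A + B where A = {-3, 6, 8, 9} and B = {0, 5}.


A + B = {a + b : a ∈ A, b ∈ B}.
Enumerate all |A|·|B| = 4·2 = 8 pairs (a, b) and collect distinct sums.
a = -3: -3+0=-3, -3+5=2
a = 6: 6+0=6, 6+5=11
a = 8: 8+0=8, 8+5=13
a = 9: 9+0=9, 9+5=14
Collecting distinct sums: A + B = {-3, 2, 6, 8, 9, 11, 13, 14}
|A + B| = 8

A + B = {-3, 2, 6, 8, 9, 11, 13, 14}


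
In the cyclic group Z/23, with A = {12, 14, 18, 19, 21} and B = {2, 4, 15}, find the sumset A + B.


Work in Z/23Z: reduce every sum a + b modulo 23.
Enumerate all 15 pairs:
a = 12: 12+2=14, 12+4=16, 12+15=4
a = 14: 14+2=16, 14+4=18, 14+15=6
a = 18: 18+2=20, 18+4=22, 18+15=10
a = 19: 19+2=21, 19+4=0, 19+15=11
a = 21: 21+2=0, 21+4=2, 21+15=13
Distinct residues collected: {0, 2, 4, 6, 10, 11, 13, 14, 16, 18, 20, 21, 22}
|A + B| = 13 (out of 23 total residues).

A + B = {0, 2, 4, 6, 10, 11, 13, 14, 16, 18, 20, 21, 22}


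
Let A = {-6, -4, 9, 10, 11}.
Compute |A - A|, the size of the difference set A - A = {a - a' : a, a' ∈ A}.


A - A = {a - a' : a, a' ∈ A}; |A| = 5.
Bounds: 2|A|-1 ≤ |A - A| ≤ |A|² - |A| + 1, i.e. 9 ≤ |A - A| ≤ 21.
Note: 0 ∈ A - A always (from a - a). The set is symmetric: if d ∈ A - A then -d ∈ A - A.
Enumerate nonzero differences d = a - a' with a > a' (then include -d):
Positive differences: {1, 2, 13, 14, 15, 16, 17}
Full difference set: {0} ∪ (positive diffs) ∪ (negative diffs).
|A - A| = 1 + 2·7 = 15 (matches direct enumeration: 15).

|A - A| = 15


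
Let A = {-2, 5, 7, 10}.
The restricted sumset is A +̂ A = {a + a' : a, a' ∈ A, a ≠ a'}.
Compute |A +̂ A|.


Restricted sumset: A +̂ A = {a + a' : a ∈ A, a' ∈ A, a ≠ a'}.
Equivalently, take A + A and drop any sum 2a that is achievable ONLY as a + a for a ∈ A (i.e. sums representable only with equal summands).
Enumerate pairs (a, a') with a < a' (symmetric, so each unordered pair gives one sum; this covers all a ≠ a'):
  -2 + 5 = 3
  -2 + 7 = 5
  -2 + 10 = 8
  5 + 7 = 12
  5 + 10 = 15
  7 + 10 = 17
Collected distinct sums: {3, 5, 8, 12, 15, 17}
|A +̂ A| = 6
(Reference bound: |A +̂ A| ≥ 2|A| - 3 for |A| ≥ 2, with |A| = 4 giving ≥ 5.)

|A +̂ A| = 6


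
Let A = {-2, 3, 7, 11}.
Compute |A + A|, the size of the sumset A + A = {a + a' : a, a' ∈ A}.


A + A = {a + a' : a, a' ∈ A}; |A| = 4.
General bounds: 2|A| - 1 ≤ |A + A| ≤ |A|(|A|+1)/2, i.e. 7 ≤ |A + A| ≤ 10.
Lower bound 2|A|-1 is attained iff A is an arithmetic progression.
Enumerate sums a + a' for a ≤ a' (symmetric, so this suffices):
a = -2: -2+-2=-4, -2+3=1, -2+7=5, -2+11=9
a = 3: 3+3=6, 3+7=10, 3+11=14
a = 7: 7+7=14, 7+11=18
a = 11: 11+11=22
Distinct sums: {-4, 1, 5, 6, 9, 10, 14, 18, 22}
|A + A| = 9

|A + A| = 9


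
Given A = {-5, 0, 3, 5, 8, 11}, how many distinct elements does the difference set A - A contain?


A - A = {a - a' : a, a' ∈ A}; |A| = 6.
Bounds: 2|A|-1 ≤ |A - A| ≤ |A|² - |A| + 1, i.e. 11 ≤ |A - A| ≤ 31.
Note: 0 ∈ A - A always (from a - a). The set is symmetric: if d ∈ A - A then -d ∈ A - A.
Enumerate nonzero differences d = a - a' with a > a' (then include -d):
Positive differences: {2, 3, 5, 6, 8, 10, 11, 13, 16}
Full difference set: {0} ∪ (positive diffs) ∪ (negative diffs).
|A - A| = 1 + 2·9 = 19 (matches direct enumeration: 19).

|A - A| = 19


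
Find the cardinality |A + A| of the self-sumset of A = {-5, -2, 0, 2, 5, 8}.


A + A = {a + a' : a, a' ∈ A}; |A| = 6.
General bounds: 2|A| - 1 ≤ |A + A| ≤ |A|(|A|+1)/2, i.e. 11 ≤ |A + A| ≤ 21.
Lower bound 2|A|-1 is attained iff A is an arithmetic progression.
Enumerate sums a + a' for a ≤ a' (symmetric, so this suffices):
a = -5: -5+-5=-10, -5+-2=-7, -5+0=-5, -5+2=-3, -5+5=0, -5+8=3
a = -2: -2+-2=-4, -2+0=-2, -2+2=0, -2+5=3, -2+8=6
a = 0: 0+0=0, 0+2=2, 0+5=5, 0+8=8
a = 2: 2+2=4, 2+5=7, 2+8=10
a = 5: 5+5=10, 5+8=13
a = 8: 8+8=16
Distinct sums: {-10, -7, -5, -4, -3, -2, 0, 2, 3, 4, 5, 6, 7, 8, 10, 13, 16}
|A + A| = 17

|A + A| = 17


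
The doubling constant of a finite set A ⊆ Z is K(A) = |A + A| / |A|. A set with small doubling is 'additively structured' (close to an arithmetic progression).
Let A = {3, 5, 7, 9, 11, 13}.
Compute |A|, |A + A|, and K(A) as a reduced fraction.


|A| = 6.
Compute A + A by enumerating all 36 pairs.
A + A = {6, 8, 10, 12, 14, 16, 18, 20, 22, 24, 26}, so |A + A| = 11.
K = |A + A| / |A| = 11/6 (already in lowest terms) ≈ 1.8333.
Reference: AP of size 6 gives K = 11/6 ≈ 1.8333; a fully generic set of size 6 gives K ≈ 3.5000.

|A| = 6, |A + A| = 11, K = 11/6.


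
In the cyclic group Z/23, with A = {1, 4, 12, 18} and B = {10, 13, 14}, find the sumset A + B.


Work in Z/23Z: reduce every sum a + b modulo 23.
Enumerate all 12 pairs:
a = 1: 1+10=11, 1+13=14, 1+14=15
a = 4: 4+10=14, 4+13=17, 4+14=18
a = 12: 12+10=22, 12+13=2, 12+14=3
a = 18: 18+10=5, 18+13=8, 18+14=9
Distinct residues collected: {2, 3, 5, 8, 9, 11, 14, 15, 17, 18, 22}
|A + B| = 11 (out of 23 total residues).

A + B = {2, 3, 5, 8, 9, 11, 14, 15, 17, 18, 22}


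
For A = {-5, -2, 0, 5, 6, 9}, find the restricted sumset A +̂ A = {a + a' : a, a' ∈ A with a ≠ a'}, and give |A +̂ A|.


Restricted sumset: A +̂ A = {a + a' : a ∈ A, a' ∈ A, a ≠ a'}.
Equivalently, take A + A and drop any sum 2a that is achievable ONLY as a + a for a ∈ A (i.e. sums representable only with equal summands).
Enumerate pairs (a, a') with a < a' (symmetric, so each unordered pair gives one sum; this covers all a ≠ a'):
  -5 + -2 = -7
  -5 + 0 = -5
  -5 + 5 = 0
  -5 + 6 = 1
  -5 + 9 = 4
  -2 + 0 = -2
  -2 + 5 = 3
  -2 + 6 = 4
  -2 + 9 = 7
  0 + 5 = 5
  0 + 6 = 6
  0 + 9 = 9
  5 + 6 = 11
  5 + 9 = 14
  6 + 9 = 15
Collected distinct sums: {-7, -5, -2, 0, 1, 3, 4, 5, 6, 7, 9, 11, 14, 15}
|A +̂ A| = 14
(Reference bound: |A +̂ A| ≥ 2|A| - 3 for |A| ≥ 2, with |A| = 6 giving ≥ 9.)

|A +̂ A| = 14


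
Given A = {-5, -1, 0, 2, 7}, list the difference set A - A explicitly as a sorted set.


A - A = {a - a' : a, a' ∈ A}.
Compute a - a' for each ordered pair (a, a'):
a = -5: -5--5=0, -5--1=-4, -5-0=-5, -5-2=-7, -5-7=-12
a = -1: -1--5=4, -1--1=0, -1-0=-1, -1-2=-3, -1-7=-8
a = 0: 0--5=5, 0--1=1, 0-0=0, 0-2=-2, 0-7=-7
a = 2: 2--5=7, 2--1=3, 2-0=2, 2-2=0, 2-7=-5
a = 7: 7--5=12, 7--1=8, 7-0=7, 7-2=5, 7-7=0
Collecting distinct values (and noting 0 appears from a-a):
A - A = {-12, -8, -7, -5, -4, -3, -2, -1, 0, 1, 2, 3, 4, 5, 7, 8, 12}
|A - A| = 17

A - A = {-12, -8, -7, -5, -4, -3, -2, -1, 0, 1, 2, 3, 4, 5, 7, 8, 12}


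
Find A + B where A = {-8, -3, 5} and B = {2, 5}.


A + B = {a + b : a ∈ A, b ∈ B}.
Enumerate all |A|·|B| = 3·2 = 6 pairs (a, b) and collect distinct sums.
a = -8: -8+2=-6, -8+5=-3
a = -3: -3+2=-1, -3+5=2
a = 5: 5+2=7, 5+5=10
Collecting distinct sums: A + B = {-6, -3, -1, 2, 7, 10}
|A + B| = 6

A + B = {-6, -3, -1, 2, 7, 10}


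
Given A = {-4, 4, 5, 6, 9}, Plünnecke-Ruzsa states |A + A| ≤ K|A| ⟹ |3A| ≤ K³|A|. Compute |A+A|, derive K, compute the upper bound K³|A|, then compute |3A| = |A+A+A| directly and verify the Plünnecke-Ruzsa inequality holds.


|A| = 5.
Step 1: Compute A + A by enumerating all 25 pairs.
A + A = {-8, 0, 1, 2, 5, 8, 9, 10, 11, 12, 13, 14, 15, 18}, so |A + A| = 14.
Step 2: Doubling constant K = |A + A|/|A| = 14/5 = 14/5 ≈ 2.8000.
Step 3: Plünnecke-Ruzsa gives |3A| ≤ K³·|A| = (2.8000)³ · 5 ≈ 109.7600.
Step 4: Compute 3A = A + A + A directly by enumerating all triples (a,b,c) ∈ A³; |3A| = 27.
Step 5: Check 27 ≤ 109.7600? Yes ✓.

K = 14/5, Plünnecke-Ruzsa bound K³|A| ≈ 109.7600, |3A| = 27, inequality holds.


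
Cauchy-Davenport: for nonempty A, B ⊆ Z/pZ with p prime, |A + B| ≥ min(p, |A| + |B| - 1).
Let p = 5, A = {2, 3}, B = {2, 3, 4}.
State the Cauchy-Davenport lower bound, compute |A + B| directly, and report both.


Cauchy-Davenport: |A + B| ≥ min(p, |A| + |B| - 1) for A, B nonempty in Z/pZ.
|A| = 2, |B| = 3, p = 5.
CD lower bound = min(5, 2 + 3 - 1) = min(5, 4) = 4.
Compute A + B mod 5 directly:
a = 2: 2+2=4, 2+3=0, 2+4=1
a = 3: 3+2=0, 3+3=1, 3+4=2
A + B = {0, 1, 2, 4}, so |A + B| = 4.
Verify: 4 ≥ 4? Yes ✓.

CD lower bound = 4, actual |A + B| = 4.


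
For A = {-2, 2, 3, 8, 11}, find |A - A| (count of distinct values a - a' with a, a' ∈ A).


A - A = {a - a' : a, a' ∈ A}; |A| = 5.
Bounds: 2|A|-1 ≤ |A - A| ≤ |A|² - |A| + 1, i.e. 9 ≤ |A - A| ≤ 21.
Note: 0 ∈ A - A always (from a - a). The set is symmetric: if d ∈ A - A then -d ∈ A - A.
Enumerate nonzero differences d = a - a' with a > a' (then include -d):
Positive differences: {1, 3, 4, 5, 6, 8, 9, 10, 13}
Full difference set: {0} ∪ (positive diffs) ∪ (negative diffs).
|A - A| = 1 + 2·9 = 19 (matches direct enumeration: 19).

|A - A| = 19


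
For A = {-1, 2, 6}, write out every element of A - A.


A - A = {a - a' : a, a' ∈ A}.
Compute a - a' for each ordered pair (a, a'):
a = -1: -1--1=0, -1-2=-3, -1-6=-7
a = 2: 2--1=3, 2-2=0, 2-6=-4
a = 6: 6--1=7, 6-2=4, 6-6=0
Collecting distinct values (and noting 0 appears from a-a):
A - A = {-7, -4, -3, 0, 3, 4, 7}
|A - A| = 7

A - A = {-7, -4, -3, 0, 3, 4, 7}


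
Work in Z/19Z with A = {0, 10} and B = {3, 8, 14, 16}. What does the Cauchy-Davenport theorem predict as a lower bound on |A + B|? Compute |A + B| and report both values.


Cauchy-Davenport: |A + B| ≥ min(p, |A| + |B| - 1) for A, B nonempty in Z/pZ.
|A| = 2, |B| = 4, p = 19.
CD lower bound = min(19, 2 + 4 - 1) = min(19, 5) = 5.
Compute A + B mod 19 directly:
a = 0: 0+3=3, 0+8=8, 0+14=14, 0+16=16
a = 10: 10+3=13, 10+8=18, 10+14=5, 10+16=7
A + B = {3, 5, 7, 8, 13, 14, 16, 18}, so |A + B| = 8.
Verify: 8 ≥ 5? Yes ✓.

CD lower bound = 5, actual |A + B| = 8.


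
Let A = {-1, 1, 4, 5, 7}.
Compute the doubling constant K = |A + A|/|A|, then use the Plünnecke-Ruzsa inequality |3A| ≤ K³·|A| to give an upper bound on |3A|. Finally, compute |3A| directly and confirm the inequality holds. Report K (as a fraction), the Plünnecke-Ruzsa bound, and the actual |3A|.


|A| = 5.
Step 1: Compute A + A by enumerating all 25 pairs.
A + A = {-2, 0, 2, 3, 4, 5, 6, 8, 9, 10, 11, 12, 14}, so |A + A| = 13.
Step 2: Doubling constant K = |A + A|/|A| = 13/5 = 13/5 ≈ 2.6000.
Step 3: Plünnecke-Ruzsa gives |3A| ≤ K³·|A| = (2.6000)³ · 5 ≈ 87.8800.
Step 4: Compute 3A = A + A + A directly by enumerating all triples (a,b,c) ∈ A³; |3A| = 22.
Step 5: Check 22 ≤ 87.8800? Yes ✓.

K = 13/5, Plünnecke-Ruzsa bound K³|A| ≈ 87.8800, |3A| = 22, inequality holds.
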